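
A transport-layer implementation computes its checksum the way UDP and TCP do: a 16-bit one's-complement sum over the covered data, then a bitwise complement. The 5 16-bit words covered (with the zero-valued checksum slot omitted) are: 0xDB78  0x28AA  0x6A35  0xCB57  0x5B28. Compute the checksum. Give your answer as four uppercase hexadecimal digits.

One's-complement addition (fold any carry out of bit 15 back into bit 0):
  0xDB78 + 0x28AA = 0x10422 → wrap carry → 0x0423
  0x0423 + 0x6A35 = 0x06E58
  0x6E58 + 0xCB57 = 0x139AF → wrap carry → 0x39B0
  0x39B0 + 0x5B28 = 0x094D8
One's-complement sum = 0x94D8.
Checksum = ~0x94D8 & 0xFFFF = 0x6B27.

6B27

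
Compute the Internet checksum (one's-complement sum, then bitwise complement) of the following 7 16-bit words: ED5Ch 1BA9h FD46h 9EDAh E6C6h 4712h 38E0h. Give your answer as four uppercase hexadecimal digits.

F41E

One's-complement addition (fold any carry out of bit 15 back into bit 0):
  0xED5C + 0x1BA9 = 0x10905 → wrap carry → 0x0906
  0x0906 + 0xFD46 = 0x1064C → wrap carry → 0x064D
  0x064D + 0x9EDA = 0x0A527
  0xA527 + 0xE6C6 = 0x18BED → wrap carry → 0x8BEE
  0x8BEE + 0x4712 = 0x0D300
  0xD300 + 0x38E0 = 0x10BE0 → wrap carry → 0x0BE1
One's-complement sum = 0x0BE1.
Checksum = ~0x0BE1 & 0xFFFF = 0xF41E.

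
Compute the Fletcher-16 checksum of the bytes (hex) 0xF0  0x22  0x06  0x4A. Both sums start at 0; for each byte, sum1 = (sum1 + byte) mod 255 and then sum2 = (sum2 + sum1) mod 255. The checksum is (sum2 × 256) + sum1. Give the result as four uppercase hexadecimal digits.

Running sums (mod 255):
  after byte 0 (0xF0): sum1=240, sum2=240
  after byte 1 (0x22): sum1=19, sum2=4
  after byte 2 (0x06): sum1=25, sum2=29
  after byte 3 (0x4A): sum1=99, sum2=128
Checksum = sum2·256 + sum1 = 128·256 + 99 = 32867 = 0x8063.

8063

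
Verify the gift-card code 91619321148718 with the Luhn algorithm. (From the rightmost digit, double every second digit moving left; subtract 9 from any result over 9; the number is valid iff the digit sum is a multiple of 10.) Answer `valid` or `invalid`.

From the right, keep odd positions and double even positions (subtract 9 from any doubled value over 9):
  doubled (positions 2,4,...): 2 7 2 4 9 3 9 → sum 36
  kept (positions 1,3,...): 8 7 4 1 3 1 1 → sum 25
Total = 61.
61 mod 10 = 1, so the number is invalid.

invalid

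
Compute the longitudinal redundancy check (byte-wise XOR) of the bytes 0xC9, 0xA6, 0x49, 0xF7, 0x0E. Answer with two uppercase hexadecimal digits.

XOR the bytes together:
  start with 0xC9
  0xC9 ⊕ 0xA6 = 0x6F
  0x6F ⊕ 0x49 = 0x26
  0x26 ⊕ 0xF7 = 0xD1
  0xD1 ⊕ 0x0E = 0xDF

DF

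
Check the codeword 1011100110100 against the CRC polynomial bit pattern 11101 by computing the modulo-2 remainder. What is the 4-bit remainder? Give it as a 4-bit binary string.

Modulo-2 division of 1011100110100 by 11101:
  pos 0: 10111 XOR 11101 = 01010
  pos 1: 10100 XOR 11101 = 01001
  pos 2: 10010 XOR 11101 = 01111
  pos 3: 11111 XOR 11101 = 00010
  pos 6: 10101 XOR 11101 = 01000
  pos 7: 10000 XOR 11101 = 01101
  pos 8: 11010 XOR 11101 = 00111
Remainder = 0111 (nonzero — an error is detected).

0111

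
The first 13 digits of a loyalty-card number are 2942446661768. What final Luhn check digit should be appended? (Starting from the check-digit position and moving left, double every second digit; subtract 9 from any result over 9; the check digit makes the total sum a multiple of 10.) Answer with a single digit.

Partial digits right→left: 8 6 7 1 6 6 6 4 4 2 4 9 2
Double every second digit counting from the check-digit position (so the 1st, 3rd, 5th, ... of the partial from the right).
  doubled (with −9 where >9): 7 5 3 3 8 8 4 → sum 38
  kept as-is: 6 1 6 4 2 9 → sum 28
Total = 38 + 28 = 66.
Check digit = (10 − (66 mod 10)) mod 10 = 4.

4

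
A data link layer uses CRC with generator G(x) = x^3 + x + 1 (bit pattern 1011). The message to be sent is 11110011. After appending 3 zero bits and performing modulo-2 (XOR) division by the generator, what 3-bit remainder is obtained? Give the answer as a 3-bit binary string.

Append 3 zeros: 11110011000. Divide by 1011 (XOR where the leading bit is 1):
  pos 0: 1111 XOR 1011 = 0100
  pos 1: 1000 XOR 1011 = 0011
  pos 3: 1101 XOR 1011 = 0110
  pos 4: 1101 XOR 1011 = 0110
  pos 5: 1100 XOR 1011 = 0111
  pos 6: 1110 XOR 1011 = 0101
  pos 7: 1010 XOR 1011 = 0001
Remainder (last 3 bits) = 001. This is the CRC / FCS.

001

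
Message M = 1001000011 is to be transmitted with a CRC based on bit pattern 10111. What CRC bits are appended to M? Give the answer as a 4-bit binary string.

1010

Append 4 zeros: 10010000110000. Divide by 10111 (XOR where the leading bit is 1):
  pos 0: 10010 XOR 10111 = 00101
  pos 2: 10100 XOR 10111 = 00011
  pos 5: 11011 XOR 10111 = 01100
  pos 6: 11000 XOR 10111 = 01111
  pos 7: 11110 XOR 10111 = 01001
  pos 8: 10010 XOR 10111 = 00101
Remainder (last 4 bits) = 1010. This is the CRC / FCS.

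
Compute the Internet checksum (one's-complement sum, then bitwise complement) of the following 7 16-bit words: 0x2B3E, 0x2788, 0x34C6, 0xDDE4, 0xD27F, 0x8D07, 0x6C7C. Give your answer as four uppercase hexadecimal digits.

One's-complement addition (fold any carry out of bit 15 back into bit 0):
  0x2B3E + 0x2788 = 0x052C6
  0x52C6 + 0x34C6 = 0x0878C
  0x878C + 0xDDE4 = 0x16570 → wrap carry → 0x6571
  0x6571 + 0xD27F = 0x137F0 → wrap carry → 0x37F1
  0x37F1 + 0x8D07 = 0x0C4F8
  0xC4F8 + 0x6C7C = 0x13174 → wrap carry → 0x3175
One's-complement sum = 0x3175.
Checksum = ~0x3175 & 0xFFFF = 0xCE8A.

CE8A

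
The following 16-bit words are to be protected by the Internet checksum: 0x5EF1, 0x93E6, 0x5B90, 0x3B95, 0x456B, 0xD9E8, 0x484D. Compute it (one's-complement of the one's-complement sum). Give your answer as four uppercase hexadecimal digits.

0E61

One's-complement addition (fold any carry out of bit 15 back into bit 0):
  0x5EF1 + 0x93E6 = 0x0F2D7
  0xF2D7 + 0x5B90 = 0x14E67 → wrap carry → 0x4E68
  0x4E68 + 0x3B95 = 0x089FD
  0x89FD + 0x456B = 0x0CF68
  0xCF68 + 0xD9E8 = 0x1A950 → wrap carry → 0xA951
  0xA951 + 0x484D = 0x0F19E
One's-complement sum = 0xF19E.
Checksum = ~0xF19E & 0xFFFF = 0x0E61.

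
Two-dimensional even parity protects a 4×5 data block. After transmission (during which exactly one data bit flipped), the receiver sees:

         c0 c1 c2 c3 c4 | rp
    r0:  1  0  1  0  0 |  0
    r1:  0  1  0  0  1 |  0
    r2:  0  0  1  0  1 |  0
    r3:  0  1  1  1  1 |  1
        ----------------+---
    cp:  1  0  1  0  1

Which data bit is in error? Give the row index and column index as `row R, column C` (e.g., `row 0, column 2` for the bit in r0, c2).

row 3, column 3

Recompute each row's even parity and compare to rp:
  r0: data parity 0, sent rp 0 → ok
  r1: data parity 0, sent rp 0 → ok
  r2: data parity 0, sent rp 0 → ok
  r3: data parity 0, sent rp 1 → mismatch
Recompute each column's even parity and compare to cp:
  c0: data parity 1, sent cp 1 → ok
  c1: data parity 0, sent cp 0 → ok
  c2: data parity 1, sent cp 1 → ok
  c3: data parity 1, sent cp 0 → mismatch
  c4: data parity 1, sent cp 1 → ok
Exactly one row (r3) and one column (c3) fail → the flipped bit is at their intersection.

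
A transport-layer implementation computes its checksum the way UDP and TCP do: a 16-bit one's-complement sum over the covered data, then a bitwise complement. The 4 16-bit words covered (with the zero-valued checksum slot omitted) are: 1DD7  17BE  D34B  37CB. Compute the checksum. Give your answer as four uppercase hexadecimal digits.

One's-complement addition (fold any carry out of bit 15 back into bit 0):
  0x1DD7 + 0x17BE = 0x03595
  0x3595 + 0xD34B = 0x108E0 → wrap carry → 0x08E1
  0x08E1 + 0x37CB = 0x040AC
One's-complement sum = 0x40AC.
Checksum = ~0x40AC & 0xFFFF = 0xBF53.

BF53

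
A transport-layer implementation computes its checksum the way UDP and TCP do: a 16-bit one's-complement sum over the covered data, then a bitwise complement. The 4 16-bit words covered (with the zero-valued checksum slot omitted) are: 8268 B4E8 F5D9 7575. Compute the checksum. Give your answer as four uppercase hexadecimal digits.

One's-complement addition (fold any carry out of bit 15 back into bit 0):
  0x8268 + 0xB4E8 = 0x13750 → wrap carry → 0x3751
  0x3751 + 0xF5D9 = 0x12D2A → wrap carry → 0x2D2B
  0x2D2B + 0x7575 = 0x0A2A0
One's-complement sum = 0xA2A0.
Checksum = ~0xA2A0 & 0xFFFF = 0x5D5F.

5D5F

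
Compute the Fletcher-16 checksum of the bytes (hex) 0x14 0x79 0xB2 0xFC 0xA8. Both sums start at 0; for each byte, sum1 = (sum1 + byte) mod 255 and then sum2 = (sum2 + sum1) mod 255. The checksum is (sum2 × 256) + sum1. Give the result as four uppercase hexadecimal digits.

05E5

Running sums (mod 255):
  after byte 0 (0x14): sum1=20, sum2=20
  after byte 1 (0x79): sum1=141, sum2=161
  after byte 2 (0xB2): sum1=64, sum2=225
  after byte 3 (0xFC): sum1=61, sum2=31
  after byte 4 (0xA8): sum1=229, sum2=5
Checksum = sum2·256 + sum1 = 5·256 + 229 = 1509 = 0x05E5.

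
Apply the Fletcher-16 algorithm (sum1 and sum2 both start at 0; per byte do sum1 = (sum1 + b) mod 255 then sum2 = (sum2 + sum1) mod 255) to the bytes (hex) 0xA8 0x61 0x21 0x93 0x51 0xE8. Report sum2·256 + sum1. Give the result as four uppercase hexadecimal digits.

A5F8

Running sums (mod 255):
  after byte 0 (0xA8): sum1=168, sum2=168
  after byte 1 (0x61): sum1=10, sum2=178
  after byte 2 (0x21): sum1=43, sum2=221
  after byte 3 (0x93): sum1=190, sum2=156
  after byte 4 (0x51): sum1=16, sum2=172
  after byte 5 (0xE8): sum1=248, sum2=165
Checksum = sum2·256 + sum1 = 165·256 + 248 = 42488 = 0xA5F8.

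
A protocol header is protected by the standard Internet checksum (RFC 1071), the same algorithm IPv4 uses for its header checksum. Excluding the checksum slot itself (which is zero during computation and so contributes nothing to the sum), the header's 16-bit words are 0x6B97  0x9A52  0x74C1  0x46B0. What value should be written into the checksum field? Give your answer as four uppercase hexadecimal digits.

One's-complement addition (fold any carry out of bit 15 back into bit 0):
  0x6B97 + 0x9A52 = 0x105E9 → wrap carry → 0x05EA
  0x05EA + 0x74C1 = 0x07AAB
  0x7AAB + 0x46B0 = 0x0C15B
One's-complement sum = 0xC15B.
Checksum = ~0xC15B & 0xFFFF = 0x3EA4.

3EA4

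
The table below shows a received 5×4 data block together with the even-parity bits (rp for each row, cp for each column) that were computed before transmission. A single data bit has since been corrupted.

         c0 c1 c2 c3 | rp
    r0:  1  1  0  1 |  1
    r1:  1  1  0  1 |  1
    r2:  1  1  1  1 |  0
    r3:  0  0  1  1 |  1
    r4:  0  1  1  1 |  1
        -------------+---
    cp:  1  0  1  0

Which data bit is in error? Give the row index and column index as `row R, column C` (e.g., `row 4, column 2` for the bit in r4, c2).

row 3, column 3

Recompute each row's even parity and compare to rp:
  r0: data parity 1, sent rp 1 → ok
  r1: data parity 1, sent rp 1 → ok
  r2: data parity 0, sent rp 0 → ok
  r3: data parity 0, sent rp 1 → mismatch
  r4: data parity 1, sent rp 1 → ok
Recompute each column's even parity and compare to cp:
  c0: data parity 1, sent cp 1 → ok
  c1: data parity 0, sent cp 0 → ok
  c2: data parity 1, sent cp 1 → ok
  c3: data parity 1, sent cp 0 → mismatch
Exactly one row (r3) and one column (c3) fail → the flipped bit is at their intersection.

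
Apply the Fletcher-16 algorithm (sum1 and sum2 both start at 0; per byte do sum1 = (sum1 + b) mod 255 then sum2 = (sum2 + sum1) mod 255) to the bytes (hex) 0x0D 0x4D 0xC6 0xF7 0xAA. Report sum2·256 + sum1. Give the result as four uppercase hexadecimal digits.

Running sums (mod 255):
  after byte 0 (0x0D): sum1=13, sum2=13
  after byte 1 (0x4D): sum1=90, sum2=103
  after byte 2 (0xC6): sum1=33, sum2=136
  after byte 3 (0xF7): sum1=25, sum2=161
  after byte 4 (0xAA): sum1=195, sum2=101
Checksum = sum2·256 + sum1 = 101·256 + 195 = 26051 = 0x65C3.

65C3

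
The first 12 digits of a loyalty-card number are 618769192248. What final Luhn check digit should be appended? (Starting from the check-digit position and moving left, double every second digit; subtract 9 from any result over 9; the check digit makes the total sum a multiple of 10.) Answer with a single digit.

7

Partial digits right→left: 8 4 2 2 9 1 9 6 7 8 1 6
Double every second digit counting from the check-digit position (so the 1st, 3rd, 5th, ... of the partial from the right).
  doubled (with −9 where >9): 7 4 9 9 5 2 → sum 36
  kept as-is: 4 2 1 6 8 6 → sum 27
Total = 36 + 27 = 63.
Check digit = (10 − (63 mod 10)) mod 10 = 7.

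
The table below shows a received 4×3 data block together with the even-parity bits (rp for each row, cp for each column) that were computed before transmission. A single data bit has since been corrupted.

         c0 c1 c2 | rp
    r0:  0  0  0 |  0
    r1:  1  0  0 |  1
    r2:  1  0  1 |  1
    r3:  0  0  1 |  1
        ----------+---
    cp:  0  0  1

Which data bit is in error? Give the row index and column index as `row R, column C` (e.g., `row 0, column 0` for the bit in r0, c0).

Recompute each row's even parity and compare to rp:
  r0: data parity 0, sent rp 0 → ok
  r1: data parity 1, sent rp 1 → ok
  r2: data parity 0, sent rp 1 → mismatch
  r3: data parity 1, sent rp 1 → ok
Recompute each column's even parity and compare to cp:
  c0: data parity 0, sent cp 0 → ok
  c1: data parity 0, sent cp 0 → ok
  c2: data parity 0, sent cp 1 → mismatch
Exactly one row (r2) and one column (c2) fail → the flipped bit is at their intersection.

row 2, column 2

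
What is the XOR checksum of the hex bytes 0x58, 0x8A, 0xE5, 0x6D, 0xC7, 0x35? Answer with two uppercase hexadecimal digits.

A8

XOR the bytes together:
  start with 0x58
  0x58 ⊕ 0x8A = 0xD2
  0xD2 ⊕ 0xE5 = 0x37
  0x37 ⊕ 0x6D = 0x5A
  0x5A ⊕ 0xC7 = 0x9D
  0x9D ⊕ 0x35 = 0xA8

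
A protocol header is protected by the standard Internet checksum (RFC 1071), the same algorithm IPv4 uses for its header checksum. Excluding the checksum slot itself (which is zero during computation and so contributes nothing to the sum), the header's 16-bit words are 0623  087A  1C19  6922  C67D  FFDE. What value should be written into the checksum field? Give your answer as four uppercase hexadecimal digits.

A5CA

One's-complement addition (fold any carry out of bit 15 back into bit 0):
  0x0623 + 0x087A = 0x00E9D
  0x0E9D + 0x1C19 = 0x02AB6
  0x2AB6 + 0x6922 = 0x093D8
  0x93D8 + 0xC67D = 0x15A55 → wrap carry → 0x5A56
  0x5A56 + 0xFFDE = 0x15A34 → wrap carry → 0x5A35
One's-complement sum = 0x5A35.
Checksum = ~0x5A35 & 0xFFFF = 0xA5CA.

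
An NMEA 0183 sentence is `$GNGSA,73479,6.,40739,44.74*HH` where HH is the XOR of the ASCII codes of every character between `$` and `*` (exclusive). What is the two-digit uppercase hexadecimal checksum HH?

6E

XOR the ASCII codes of the payload characters:
  'G' = 0x47 → acc = 0x47
  'N' = 0x4E → acc = 0x09
  'G' = 0x47 → acc = 0x4E
  'S' = 0x53 → acc = 0x1D
  'A' = 0x41 → acc = 0x5C
  ',' = 0x2C → acc = 0x70
  '7' = 0x37 → acc = 0x47
  '3' = 0x33 → acc = 0x74
  '4' = 0x34 → acc = 0x40
  '7' = 0x37 → acc = 0x77
  '9' = 0x39 → acc = 0x4E
  ',' = 0x2C → acc = 0x62
  '6' = 0x36 → acc = 0x54
  '.' = 0x2E → acc = 0x7A
  ',' = 0x2C → acc = 0x56
  '4' = 0x34 → acc = 0x62
  '0' = 0x30 → acc = 0x52
  '7' = 0x37 → acc = 0x65
  '3' = 0x33 → acc = 0x56
  '9' = 0x39 → acc = 0x6F
  ',' = 0x2C → acc = 0x43
  '4' = 0x34 → acc = 0x77
  '4' = 0x34 → acc = 0x43
  '.' = 0x2E → acc = 0x6D
  '7' = 0x37 → acc = 0x5A
  '4' = 0x34 → acc = 0x6E
Checksum = 0x6E.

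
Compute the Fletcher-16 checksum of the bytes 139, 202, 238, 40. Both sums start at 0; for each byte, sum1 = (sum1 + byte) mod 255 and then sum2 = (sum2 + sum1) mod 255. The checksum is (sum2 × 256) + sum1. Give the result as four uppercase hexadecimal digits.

946D

Running sums (mod 255):
  after byte 0 (139): sum1=139, sum2=139
  after byte 1 (202): sum1=86, sum2=225
  after byte 2 (238): sum1=69, sum2=39
  after byte 3 (40): sum1=109, sum2=148
Checksum = sum2·256 + sum1 = 148·256 + 109 = 37997 = 0x946D.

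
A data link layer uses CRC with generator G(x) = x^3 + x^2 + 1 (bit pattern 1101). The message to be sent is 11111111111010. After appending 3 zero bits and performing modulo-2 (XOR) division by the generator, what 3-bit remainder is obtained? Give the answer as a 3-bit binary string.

110

Append 3 zeros: 11111111111010000. Divide by 1101 (XOR where the leading bit is 1):
  pos 0: 1111 XOR 1101 = 0010
  pos 2: 1011 XOR 1101 = 0110
  pos 3: 1101 XOR 1101 = 0000
  pos 7: 1111 XOR 1101 = 0010
  pos 9: 1001 XOR 1101 = 0100
  pos 10: 1000 XOR 1101 = 0101
  pos 11: 1010 XOR 1101 = 0111
  pos 12: 1110 XOR 1101 = 0011
Remainder (last 3 bits) = 110. This is the CRC / FCS.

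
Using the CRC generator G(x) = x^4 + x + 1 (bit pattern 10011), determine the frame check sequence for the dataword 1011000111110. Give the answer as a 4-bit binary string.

Append 4 zeros: 10110001111100000. Divide by 10011 (XOR where the leading bit is 1):
  pos 0: 10110 XOR 10011 = 00101
  pos 2: 10100 XOR 10011 = 00111
  pos 4: 11111 XOR 10011 = 01100
  pos 5: 11001 XOR 10011 = 01010
  pos 6: 10101 XOR 10011 = 00110
  pos 8: 11010 XOR 10011 = 01001
  pos 9: 10010 XOR 10011 = 00001
Remainder (last 4 bits) = 1000. This is the CRC / FCS.

1000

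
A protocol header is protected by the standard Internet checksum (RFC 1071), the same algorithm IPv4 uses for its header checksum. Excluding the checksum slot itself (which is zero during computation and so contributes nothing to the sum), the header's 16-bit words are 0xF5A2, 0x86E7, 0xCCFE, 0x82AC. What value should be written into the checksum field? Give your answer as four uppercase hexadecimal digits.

One's-complement addition (fold any carry out of bit 15 back into bit 0):
  0xF5A2 + 0x86E7 = 0x17C89 → wrap carry → 0x7C8A
  0x7C8A + 0xCCFE = 0x14988 → wrap carry → 0x4989
  0x4989 + 0x82AC = 0x0CC35
One's-complement sum = 0xCC35.
Checksum = ~0xCC35 & 0xFFFF = 0x33CA.

33CA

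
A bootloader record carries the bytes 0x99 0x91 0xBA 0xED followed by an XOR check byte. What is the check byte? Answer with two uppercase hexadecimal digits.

XOR the bytes together:
  start with 0x99
  0x99 ⊕ 0x91 = 0x08
  0x08 ⊕ 0xBA = 0xB2
  0xB2 ⊕ 0xED = 0x5F

5F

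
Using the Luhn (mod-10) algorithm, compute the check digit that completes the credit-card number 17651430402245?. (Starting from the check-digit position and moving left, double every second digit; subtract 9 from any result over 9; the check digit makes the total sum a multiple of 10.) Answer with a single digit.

0

Partial digits right→left: 5 4 2 2 0 4 0 3 4 1 5 6 7 1
Double every second digit counting from the check-digit position (so the 1st, 3rd, 5th, ... of the partial from the right).
  doubled (with −9 where >9): 1 4 0 0 8 1 5 → sum 19
  kept as-is: 4 2 4 3 1 6 1 → sum 21
Total = 19 + 21 = 40.
Check digit = (10 − (40 mod 10)) mod 10 = 0.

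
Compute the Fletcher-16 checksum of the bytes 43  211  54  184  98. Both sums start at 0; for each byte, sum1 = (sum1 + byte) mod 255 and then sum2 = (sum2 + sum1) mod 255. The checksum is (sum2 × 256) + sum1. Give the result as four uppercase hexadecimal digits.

Running sums (mod 255):
  after byte 0 (43): sum1=43, sum2=43
  after byte 1 (211): sum1=254, sum2=42
  after byte 2 (54): sum1=53, sum2=95
  after byte 3 (184): sum1=237, sum2=77
  after byte 4 (98): sum1=80, sum2=157
Checksum = sum2·256 + sum1 = 157·256 + 80 = 40272 = 0x9D50.

9D50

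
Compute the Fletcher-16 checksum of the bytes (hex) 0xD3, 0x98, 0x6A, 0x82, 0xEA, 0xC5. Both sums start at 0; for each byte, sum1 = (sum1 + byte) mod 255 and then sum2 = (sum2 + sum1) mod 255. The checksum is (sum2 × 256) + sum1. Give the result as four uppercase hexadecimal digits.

Running sums (mod 255):
  after byte 0 (0xD3): sum1=211, sum2=211
  after byte 1 (0x98): sum1=108, sum2=64
  after byte 2 (0x6A): sum1=214, sum2=23
  after byte 3 (0x82): sum1=89, sum2=112
  after byte 4 (0xEA): sum1=68, sum2=180
  after byte 5 (0xC5): sum1=10, sum2=190
Checksum = sum2·256 + sum1 = 190·256 + 10 = 48650 = 0xBE0A.

BE0A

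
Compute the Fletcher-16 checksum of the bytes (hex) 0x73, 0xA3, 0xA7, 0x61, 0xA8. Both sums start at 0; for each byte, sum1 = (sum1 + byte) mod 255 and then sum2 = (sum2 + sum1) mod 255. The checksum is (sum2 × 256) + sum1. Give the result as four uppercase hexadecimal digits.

32C8

Running sums (mod 255):
  after byte 0 (0x73): sum1=115, sum2=115
  after byte 1 (0xA3): sum1=23, sum2=138
  after byte 2 (0xA7): sum1=190, sum2=73
  after byte 3 (0x61): sum1=32, sum2=105
  after byte 4 (0xA8): sum1=200, sum2=50
Checksum = sum2·256 + sum1 = 50·256 + 200 = 13000 = 0x32C8.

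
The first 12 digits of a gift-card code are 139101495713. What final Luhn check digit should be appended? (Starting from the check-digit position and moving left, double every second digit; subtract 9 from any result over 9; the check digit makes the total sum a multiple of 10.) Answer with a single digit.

0

Partial digits right→left: 3 1 7 5 9 4 1 0 1 9 3 1
Double every second digit counting from the check-digit position (so the 1st, 3rd, 5th, ... of the partial from the right).
  doubled (with −9 where >9): 6 5 9 2 2 6 → sum 30
  kept as-is: 1 5 4 0 9 1 → sum 20
Total = 30 + 20 = 50.
Check digit = (10 − (50 mod 10)) mod 10 = 0.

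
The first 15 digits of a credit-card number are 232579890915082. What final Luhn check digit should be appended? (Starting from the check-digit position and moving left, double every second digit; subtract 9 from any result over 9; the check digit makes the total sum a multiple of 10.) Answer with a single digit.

6

Partial digits right→left: 2 8 0 5 1 9 0 9 8 9 7 5 2 3 2
Double every second digit counting from the check-digit position (so the 1st, 3rd, 5th, ... of the partial from the right).
  doubled (with −9 where >9): 4 0 2 0 7 5 4 4 → sum 26
  kept as-is: 8 5 9 9 9 5 3 → sum 48
Total = 26 + 48 = 74.
Check digit = (10 − (74 mod 10)) mod 10 = 6.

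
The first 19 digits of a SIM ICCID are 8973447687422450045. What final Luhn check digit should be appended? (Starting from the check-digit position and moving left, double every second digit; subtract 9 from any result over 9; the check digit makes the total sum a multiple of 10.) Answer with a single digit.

5

Partial digits right→left: 5 4 0 0 5 4 2 2 4 7 8 6 7 4 4 3 7 9 8
Double every second digit counting from the check-digit position (so the 1st, 3rd, 5th, ... of the partial from the right).
  doubled (with −9 where >9): 1 0 1 4 8 7 5 8 5 7 → sum 46
  kept as-is: 4 0 4 2 7 6 4 3 9 → sum 39
Total = 46 + 39 = 85.
Check digit = (10 − (85 mod 10)) mod 10 = 5.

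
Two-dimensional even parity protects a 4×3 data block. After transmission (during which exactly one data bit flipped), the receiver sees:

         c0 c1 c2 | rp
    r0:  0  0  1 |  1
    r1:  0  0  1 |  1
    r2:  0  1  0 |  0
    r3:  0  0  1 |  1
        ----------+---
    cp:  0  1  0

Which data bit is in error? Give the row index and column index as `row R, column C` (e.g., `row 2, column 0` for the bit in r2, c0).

row 2, column 2

Recompute each row's even parity and compare to rp:
  r0: data parity 1, sent rp 1 → ok
  r1: data parity 1, sent rp 1 → ok
  r2: data parity 1, sent rp 0 → mismatch
  r3: data parity 1, sent rp 1 → ok
Recompute each column's even parity and compare to cp:
  c0: data parity 0, sent cp 0 → ok
  c1: data parity 1, sent cp 1 → ok
  c2: data parity 1, sent cp 0 → mismatch
Exactly one row (r2) and one column (c2) fail → the flipped bit is at their intersection.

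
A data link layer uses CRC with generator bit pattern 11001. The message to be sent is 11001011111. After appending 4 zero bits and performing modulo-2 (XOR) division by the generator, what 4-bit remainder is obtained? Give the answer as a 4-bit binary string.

0100

Append 4 zeros: 110010111110000. Divide by 11001 (XOR where the leading bit is 1):
  pos 0: 11001 XOR 11001 = 00000
  pos 6: 11111 XOR 11001 = 00110
  pos 8: 11000 XOR 11001 = 00001
Remainder (last 4 bits) = 0100. This is the CRC / FCS.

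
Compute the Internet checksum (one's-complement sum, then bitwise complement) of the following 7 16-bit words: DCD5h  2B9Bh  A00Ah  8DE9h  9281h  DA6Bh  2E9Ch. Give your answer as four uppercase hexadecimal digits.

One's-complement addition (fold any carry out of bit 15 back into bit 0):
  0xDCD5 + 0x2B9B = 0x10870 → wrap carry → 0x0871
  0x0871 + 0xA00A = 0x0A87B
  0xA87B + 0x8DE9 = 0x13664 → wrap carry → 0x3665
  0x3665 + 0x9281 = 0x0C8E6
  0xC8E6 + 0xDA6B = 0x1A351 → wrap carry → 0xA352
  0xA352 + 0x2E9C = 0x0D1EE
One's-complement sum = 0xD1EE.
Checksum = ~0xD1EE & 0xFFFF = 0x2E11.

2E11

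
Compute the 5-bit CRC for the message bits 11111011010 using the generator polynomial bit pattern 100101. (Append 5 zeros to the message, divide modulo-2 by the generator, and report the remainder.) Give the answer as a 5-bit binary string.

01010

Append 5 zeros: 1111101101000000. Divide by 100101 (XOR where the leading bit is 1):
  pos 0: 111110 XOR 100101 = 011011
  pos 1: 110111 XOR 100101 = 010010
  pos 2: 100101 XOR 100101 = 000000
  pos 9: 100000 XOR 100101 = 000101
Remainder (last 5 bits) = 01010. This is the CRC / FCS.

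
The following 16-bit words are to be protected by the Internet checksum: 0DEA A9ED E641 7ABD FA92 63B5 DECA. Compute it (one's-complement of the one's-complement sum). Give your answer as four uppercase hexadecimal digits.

One's-complement addition (fold any carry out of bit 15 back into bit 0):
  0x0DEA + 0xA9ED = 0x0B7D7
  0xB7D7 + 0xE641 = 0x19E18 → wrap carry → 0x9E19
  0x9E19 + 0x7ABD = 0x118D6 → wrap carry → 0x18D7
  0x18D7 + 0xFA92 = 0x11369 → wrap carry → 0x136A
  0x136A + 0x63B5 = 0x0771F
  0x771F + 0xDECA = 0x155E9 → wrap carry → 0x55EA
One's-complement sum = 0x55EA.
Checksum = ~0x55EA & 0xFFFF = 0xAA15.

AA15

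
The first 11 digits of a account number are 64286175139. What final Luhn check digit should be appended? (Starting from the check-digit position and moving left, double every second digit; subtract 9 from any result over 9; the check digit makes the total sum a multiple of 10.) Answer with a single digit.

3

Partial digits right→left: 9 3 1 5 7 1 6 8 2 4 6
Double every second digit counting from the check-digit position (so the 1st, 3rd, 5th, ... of the partial from the right).
  doubled (with −9 where >9): 9 2 5 3 4 3 → sum 26
  kept as-is: 3 5 1 8 4 → sum 21
Total = 26 + 21 = 47.
Check digit = (10 − (47 mod 10)) mod 10 = 3.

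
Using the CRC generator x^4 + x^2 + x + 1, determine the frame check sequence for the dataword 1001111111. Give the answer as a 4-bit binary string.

Append 4 zeros: 10011111110000. Divide by 10111 (XOR where the leading bit is 1):
  pos 0: 10011 XOR 10111 = 00100
  pos 2: 10011 XOR 10111 = 00100
  pos 4: 10011 XOR 10111 = 00100
  pos 6: 10010 XOR 10111 = 00101
  pos 8: 10100 XOR 10111 = 00011
Remainder (last 4 bits) = 0110. This is the CRC / FCS.

0110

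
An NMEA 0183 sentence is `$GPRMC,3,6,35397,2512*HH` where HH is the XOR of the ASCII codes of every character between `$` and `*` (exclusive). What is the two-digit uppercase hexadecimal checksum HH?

71

XOR the ASCII codes of the payload characters:
  'G' = 0x47 → acc = 0x47
  'P' = 0x50 → acc = 0x17
  'R' = 0x52 → acc = 0x45
  'M' = 0x4D → acc = 0x08
  'C' = 0x43 → acc = 0x4B
  ',' = 0x2C → acc = 0x67
  '3' = 0x33 → acc = 0x54
  ',' = 0x2C → acc = 0x78
  '6' = 0x36 → acc = 0x4E
  ',' = 0x2C → acc = 0x62
  '3' = 0x33 → acc = 0x51
  '5' = 0x35 → acc = 0x64
  '3' = 0x33 → acc = 0x57
  '9' = 0x39 → acc = 0x6E
  '7' = 0x37 → acc = 0x59
  ',' = 0x2C → acc = 0x75
  '2' = 0x32 → acc = 0x47
  '5' = 0x35 → acc = 0x72
  '1' = 0x31 → acc = 0x43
  '2' = 0x32 → acc = 0x71
Checksum = 0x71.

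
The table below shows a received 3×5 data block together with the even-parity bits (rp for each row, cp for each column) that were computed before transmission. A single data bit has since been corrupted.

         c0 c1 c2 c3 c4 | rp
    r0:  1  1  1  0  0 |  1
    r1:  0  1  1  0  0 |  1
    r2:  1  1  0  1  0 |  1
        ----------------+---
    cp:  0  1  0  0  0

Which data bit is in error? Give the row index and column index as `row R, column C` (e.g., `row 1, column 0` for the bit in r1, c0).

Recompute each row's even parity and compare to rp:
  r0: data parity 1, sent rp 1 → ok
  r1: data parity 0, sent rp 1 → mismatch
  r2: data parity 1, sent rp 1 → ok
Recompute each column's even parity and compare to cp:
  c0: data parity 0, sent cp 0 → ok
  c1: data parity 1, sent cp 1 → ok
  c2: data parity 0, sent cp 0 → ok
  c3: data parity 1, sent cp 0 → mismatch
  c4: data parity 0, sent cp 0 → ok
Exactly one row (r1) and one column (c3) fail → the flipped bit is at their intersection.

row 1, column 3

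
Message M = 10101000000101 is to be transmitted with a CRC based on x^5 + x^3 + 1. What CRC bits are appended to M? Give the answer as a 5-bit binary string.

Append 5 zeros: 1010100000010100000. Divide by 101001 (XOR where the leading bit is 1):
  pos 0: 101010 XOR 101001 = 000011
  pos 4: 110000 XOR 101001 = 011001
  pos 5: 110010 XOR 101001 = 011011
  pos 6: 110111 XOR 101001 = 011110
  pos 7: 111100 XOR 101001 = 010101
  pos 8: 101011 XOR 101001 = 000010
  pos 12: 100000 XOR 101001 = 001001
Remainder (last 5 bits) = 10010. This is the CRC / FCS.

10010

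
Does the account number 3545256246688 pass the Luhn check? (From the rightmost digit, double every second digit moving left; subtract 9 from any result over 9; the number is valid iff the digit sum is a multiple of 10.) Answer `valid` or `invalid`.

valid

From the right, keep odd positions and double even positions (subtract 9 from any doubled value over 9):
  doubled (positions 2,4,...): 7 3 4 1 1 1 → sum 17
  kept (positions 1,3,...): 8 6 4 6 2 4 3 → sum 33
Total = 50.
50 mod 10 = 0, so the number is valid.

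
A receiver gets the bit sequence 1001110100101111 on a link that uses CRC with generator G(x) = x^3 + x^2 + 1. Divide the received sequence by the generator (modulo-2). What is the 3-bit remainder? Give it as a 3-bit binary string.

000

Modulo-2 division of 1001110100101111 by 1101:
  pos 0: 1001 XOR 1101 = 0100
  pos 1: 1001 XOR 1101 = 0100
  pos 2: 1001 XOR 1101 = 0100
  pos 3: 1000 XOR 1101 = 0101
  pos 4: 1011 XOR 1101 = 0110
  pos 5: 1100 XOR 1101 = 0001
  pos 8: 1010 XOR 1101 = 0111
  pos 9: 1111 XOR 1101 = 0010
  pos 11: 1011 XOR 1101 = 0110
  pos 12: 1101 XOR 1101 = 0000
Remainder = 000 (zero — the frame passes the CRC check).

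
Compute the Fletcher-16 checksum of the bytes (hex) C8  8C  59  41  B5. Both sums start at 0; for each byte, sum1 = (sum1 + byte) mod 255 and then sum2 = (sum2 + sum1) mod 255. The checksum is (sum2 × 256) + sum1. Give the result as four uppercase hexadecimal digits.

62A5

Running sums (mod 255):
  after byte 0 (C8): sum1=200, sum2=200
  after byte 1 (8C): sum1=85, sum2=30
  after byte 2 (59): sum1=174, sum2=204
  after byte 3 (41): sum1=239, sum2=188
  after byte 4 (B5): sum1=165, sum2=98
Checksum = sum2·256 + sum1 = 98·256 + 165 = 25253 = 0x62A5.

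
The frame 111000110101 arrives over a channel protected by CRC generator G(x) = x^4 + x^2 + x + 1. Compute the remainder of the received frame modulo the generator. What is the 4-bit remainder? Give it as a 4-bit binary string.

0111

Modulo-2 division of 111000110101 by 10111:
  pos 0: 11100 XOR 10111 = 01011
  pos 1: 10110 XOR 10111 = 00001
  pos 5: 11101 XOR 10111 = 01010
  pos 6: 10100 XOR 10111 = 00011
Remainder = 0111 (nonzero — an error is detected).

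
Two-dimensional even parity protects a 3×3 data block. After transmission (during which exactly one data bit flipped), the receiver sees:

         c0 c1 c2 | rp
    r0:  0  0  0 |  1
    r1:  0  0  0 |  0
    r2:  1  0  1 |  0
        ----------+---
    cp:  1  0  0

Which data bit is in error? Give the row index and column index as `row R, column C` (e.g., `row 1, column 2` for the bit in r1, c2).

Recompute each row's even parity and compare to rp:
  r0: data parity 0, sent rp 1 → mismatch
  r1: data parity 0, sent rp 0 → ok
  r2: data parity 0, sent rp 0 → ok
Recompute each column's even parity and compare to cp:
  c0: data parity 1, sent cp 1 → ok
  c1: data parity 0, sent cp 0 → ok
  c2: data parity 1, sent cp 0 → mismatch
Exactly one row (r0) and one column (c2) fail → the flipped bit is at their intersection.

row 0, column 2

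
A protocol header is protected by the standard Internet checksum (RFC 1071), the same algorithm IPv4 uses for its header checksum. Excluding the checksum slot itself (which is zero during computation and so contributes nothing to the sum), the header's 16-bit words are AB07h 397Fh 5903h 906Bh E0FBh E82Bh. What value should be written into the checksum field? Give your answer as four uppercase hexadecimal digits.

One's-complement addition (fold any carry out of bit 15 back into bit 0):
  0xAB07 + 0x397F = 0x0E486
  0xE486 + 0x5903 = 0x13D89 → wrap carry → 0x3D8A
  0x3D8A + 0x906B = 0x0CDF5
  0xCDF5 + 0xE0FB = 0x1AEF0 → wrap carry → 0xAEF1
  0xAEF1 + 0xE82B = 0x1971C → wrap carry → 0x971D
One's-complement sum = 0x971D.
Checksum = ~0x971D & 0xFFFF = 0x68E2.

68E2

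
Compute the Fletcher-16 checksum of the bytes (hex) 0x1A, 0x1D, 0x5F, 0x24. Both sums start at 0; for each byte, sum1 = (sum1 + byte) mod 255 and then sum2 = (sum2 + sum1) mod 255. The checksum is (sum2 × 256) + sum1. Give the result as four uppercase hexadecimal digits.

A2BA

Running sums (mod 255):
  after byte 0 (0x1A): sum1=26, sum2=26
  after byte 1 (0x1D): sum1=55, sum2=81
  after byte 2 (0x5F): sum1=150, sum2=231
  after byte 3 (0x24): sum1=186, sum2=162
Checksum = sum2·256 + sum1 = 162·256 + 186 = 41658 = 0xA2BA.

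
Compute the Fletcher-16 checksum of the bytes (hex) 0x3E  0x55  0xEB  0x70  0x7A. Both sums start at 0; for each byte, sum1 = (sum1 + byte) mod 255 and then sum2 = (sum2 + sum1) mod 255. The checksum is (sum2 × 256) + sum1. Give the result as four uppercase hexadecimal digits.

AB6A

Running sums (mod 255):
  after byte 0 (0x3E): sum1=62, sum2=62
  after byte 1 (0x55): sum1=147, sum2=209
  after byte 2 (0xEB): sum1=127, sum2=81
  after byte 3 (0x70): sum1=239, sum2=65
  after byte 4 (0x7A): sum1=106, sum2=171
Checksum = sum2·256 + sum1 = 171·256 + 106 = 43882 = 0xAB6A.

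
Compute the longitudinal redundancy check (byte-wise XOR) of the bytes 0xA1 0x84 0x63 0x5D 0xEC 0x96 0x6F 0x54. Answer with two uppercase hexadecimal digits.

5A

XOR the bytes together:
  start with 0xA1
  0xA1 ⊕ 0x84 = 0x25
  0x25 ⊕ 0x63 = 0x46
  0x46 ⊕ 0x5D = 0x1B
  0x1B ⊕ 0xEC = 0xF7
  0xF7 ⊕ 0x96 = 0x61
  0x61 ⊕ 0x6F = 0x0E
  0x0E ⊕ 0x54 = 0x5A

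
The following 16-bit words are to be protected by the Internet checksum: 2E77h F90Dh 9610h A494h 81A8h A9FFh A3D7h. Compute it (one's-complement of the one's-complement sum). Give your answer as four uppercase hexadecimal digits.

CE55

One's-complement addition (fold any carry out of bit 15 back into bit 0):
  0x2E77 + 0xF90D = 0x12784 → wrap carry → 0x2785
  0x2785 + 0x9610 = 0x0BD95
  0xBD95 + 0xA494 = 0x16229 → wrap carry → 0x622A
  0x622A + 0x81A8 = 0x0E3D2
  0xE3D2 + 0xA9FF = 0x18DD1 → wrap carry → 0x8DD2
  0x8DD2 + 0xA3D7 = 0x131A9 → wrap carry → 0x31AA
One's-complement sum = 0x31AA.
Checksum = ~0x31AA & 0xFFFF = 0xCE55.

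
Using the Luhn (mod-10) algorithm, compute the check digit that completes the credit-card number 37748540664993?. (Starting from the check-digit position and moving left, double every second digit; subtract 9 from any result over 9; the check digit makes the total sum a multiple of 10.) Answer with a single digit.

7

Partial digits right→left: 3 9 9 4 6 6 0 4 5 8 4 7 7 3
Double every second digit counting from the check-digit position (so the 1st, 3rd, 5th, ... of the partial from the right).
  doubled (with −9 where >9): 6 9 3 0 1 8 5 → sum 32
  kept as-is: 9 4 6 4 8 7 3 → sum 41
Total = 32 + 41 = 73.
Check digit = (10 − (73 mod 10)) mod 10 = 7.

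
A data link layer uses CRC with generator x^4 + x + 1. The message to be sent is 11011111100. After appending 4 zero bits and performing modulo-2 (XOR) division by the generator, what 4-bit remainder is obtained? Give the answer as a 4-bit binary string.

0101

Append 4 zeros: 110111111000000. Divide by 10011 (XOR where the leading bit is 1):
  pos 0: 11011 XOR 10011 = 01000
  pos 1: 10001 XOR 10011 = 00010
  pos 4: 10111 XOR 10011 = 00100
  pos 6: 10000 XOR 10011 = 00011
  pos 9: 11000 XOR 10011 = 01011
  pos 10: 10110 XOR 10011 = 00101
Remainder (last 4 bits) = 0101. This is the CRC / FCS.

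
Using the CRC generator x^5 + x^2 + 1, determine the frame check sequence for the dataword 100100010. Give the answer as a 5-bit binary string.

00111

Append 5 zeros: 10010001000000. Divide by 100101 (XOR where the leading bit is 1):
  pos 0: 100100 XOR 100101 = 000001
  pos 5: 101000 XOR 100101 = 001101
  pos 7: 110100 XOR 100101 = 010001
  pos 8: 100010 XOR 100101 = 000111
Remainder (last 5 bits) = 00111. This is the CRC / FCS.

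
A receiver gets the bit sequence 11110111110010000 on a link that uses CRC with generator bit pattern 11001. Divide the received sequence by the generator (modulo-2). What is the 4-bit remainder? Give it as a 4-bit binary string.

Modulo-2 division of 11110111110010000 by 11001:
  pos 0: 11110 XOR 11001 = 00111
  pos 2: 11111 XOR 11001 = 00110
  pos 4: 11011 XOR 11001 = 00010
  pos 7: 10100 XOR 11001 = 01101
  pos 8: 11011 XOR 11001 = 00010
  pos 11: 10000 XOR 11001 = 01001
  pos 12: 10010 XOR 11001 = 01011
Remainder = 1011 (nonzero — an error is detected).

1011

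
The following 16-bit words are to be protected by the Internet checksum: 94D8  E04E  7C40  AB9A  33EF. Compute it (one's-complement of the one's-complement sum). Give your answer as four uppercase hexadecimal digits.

2F0E

One's-complement addition (fold any carry out of bit 15 back into bit 0):
  0x94D8 + 0xE04E = 0x17526 → wrap carry → 0x7527
  0x7527 + 0x7C40 = 0x0F167
  0xF167 + 0xAB9A = 0x19D01 → wrap carry → 0x9D02
  0x9D02 + 0x33EF = 0x0D0F1
One's-complement sum = 0xD0F1.
Checksum = ~0xD0F1 & 0xFFFF = 0x2F0E.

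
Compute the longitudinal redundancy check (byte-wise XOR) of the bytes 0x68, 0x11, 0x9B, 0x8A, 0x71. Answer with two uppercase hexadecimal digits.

19

XOR the bytes together:
  start with 0x68
  0x68 ⊕ 0x11 = 0x79
  0x79 ⊕ 0x9B = 0xE2
  0xE2 ⊕ 0x8A = 0x68
  0x68 ⊕ 0x71 = 0x19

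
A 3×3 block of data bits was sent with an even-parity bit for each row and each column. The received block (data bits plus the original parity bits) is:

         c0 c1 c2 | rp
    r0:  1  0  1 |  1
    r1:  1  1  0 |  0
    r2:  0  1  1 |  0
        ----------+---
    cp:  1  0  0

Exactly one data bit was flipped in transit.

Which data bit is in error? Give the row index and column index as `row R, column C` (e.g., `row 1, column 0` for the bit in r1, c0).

row 0, column 0

Recompute each row's even parity and compare to rp:
  r0: data parity 0, sent rp 1 → mismatch
  r1: data parity 0, sent rp 0 → ok
  r2: data parity 0, sent rp 0 → ok
Recompute each column's even parity and compare to cp:
  c0: data parity 0, sent cp 1 → mismatch
  c1: data parity 0, sent cp 0 → ok
  c2: data parity 0, sent cp 0 → ok
Exactly one row (r0) and one column (c0) fail → the flipped bit is at their intersection.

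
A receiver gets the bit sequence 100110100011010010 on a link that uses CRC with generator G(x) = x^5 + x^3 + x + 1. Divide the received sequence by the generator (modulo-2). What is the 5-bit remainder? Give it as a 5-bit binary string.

00000

Modulo-2 division of 100110100011010010 by 101011:
  pos 0: 100110 XOR 101011 = 001101
  pos 2: 110110 XOR 101011 = 011101
  pos 3: 111010 XOR 101011 = 010001
  pos 4: 100010 XOR 101011 = 001001
  pos 6: 100111 XOR 101011 = 001100
  pos 8: 110001 XOR 101011 = 011010
  pos 9: 110100 XOR 101011 = 011111
  pos 10: 111110 XOR 101011 = 010101
  pos 11: 101011 XOR 101011 = 000000
Remainder = 00000 (zero — the frame passes the CRC check).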